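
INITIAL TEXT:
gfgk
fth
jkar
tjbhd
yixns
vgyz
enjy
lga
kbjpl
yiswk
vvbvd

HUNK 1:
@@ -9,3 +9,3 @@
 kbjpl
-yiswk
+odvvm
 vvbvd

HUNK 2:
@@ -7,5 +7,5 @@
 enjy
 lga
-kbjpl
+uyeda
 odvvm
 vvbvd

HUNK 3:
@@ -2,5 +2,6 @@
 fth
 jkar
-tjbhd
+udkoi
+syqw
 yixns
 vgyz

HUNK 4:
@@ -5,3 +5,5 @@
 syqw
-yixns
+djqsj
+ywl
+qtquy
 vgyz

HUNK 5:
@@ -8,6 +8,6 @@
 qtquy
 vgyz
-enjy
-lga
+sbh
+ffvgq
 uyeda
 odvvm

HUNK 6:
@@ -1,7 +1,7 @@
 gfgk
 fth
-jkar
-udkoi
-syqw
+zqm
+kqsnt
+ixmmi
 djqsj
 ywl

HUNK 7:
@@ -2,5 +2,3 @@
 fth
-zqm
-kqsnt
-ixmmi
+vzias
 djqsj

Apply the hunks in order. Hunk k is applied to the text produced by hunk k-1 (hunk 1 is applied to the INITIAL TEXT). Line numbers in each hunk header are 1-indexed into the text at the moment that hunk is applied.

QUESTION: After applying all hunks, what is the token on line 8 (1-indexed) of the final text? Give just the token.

Hunk 1: at line 9 remove [yiswk] add [odvvm] -> 11 lines: gfgk fth jkar tjbhd yixns vgyz enjy lga kbjpl odvvm vvbvd
Hunk 2: at line 7 remove [kbjpl] add [uyeda] -> 11 lines: gfgk fth jkar tjbhd yixns vgyz enjy lga uyeda odvvm vvbvd
Hunk 3: at line 2 remove [tjbhd] add [udkoi,syqw] -> 12 lines: gfgk fth jkar udkoi syqw yixns vgyz enjy lga uyeda odvvm vvbvd
Hunk 4: at line 5 remove [yixns] add [djqsj,ywl,qtquy] -> 14 lines: gfgk fth jkar udkoi syqw djqsj ywl qtquy vgyz enjy lga uyeda odvvm vvbvd
Hunk 5: at line 8 remove [enjy,lga] add [sbh,ffvgq] -> 14 lines: gfgk fth jkar udkoi syqw djqsj ywl qtquy vgyz sbh ffvgq uyeda odvvm vvbvd
Hunk 6: at line 1 remove [jkar,udkoi,syqw] add [zqm,kqsnt,ixmmi] -> 14 lines: gfgk fth zqm kqsnt ixmmi djqsj ywl qtquy vgyz sbh ffvgq uyeda odvvm vvbvd
Hunk 7: at line 2 remove [zqm,kqsnt,ixmmi] add [vzias] -> 12 lines: gfgk fth vzias djqsj ywl qtquy vgyz sbh ffvgq uyeda odvvm vvbvd
Final line 8: sbh

Answer: sbh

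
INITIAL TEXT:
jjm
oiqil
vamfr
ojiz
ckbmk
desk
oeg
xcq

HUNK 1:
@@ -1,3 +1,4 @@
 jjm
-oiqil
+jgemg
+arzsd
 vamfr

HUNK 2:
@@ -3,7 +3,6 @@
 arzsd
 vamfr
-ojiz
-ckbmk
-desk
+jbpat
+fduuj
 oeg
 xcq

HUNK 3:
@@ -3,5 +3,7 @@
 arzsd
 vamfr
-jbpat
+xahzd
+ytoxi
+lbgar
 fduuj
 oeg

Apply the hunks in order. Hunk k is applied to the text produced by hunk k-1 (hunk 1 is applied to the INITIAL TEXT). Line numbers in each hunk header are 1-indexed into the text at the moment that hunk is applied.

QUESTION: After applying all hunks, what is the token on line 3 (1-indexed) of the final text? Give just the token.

Answer: arzsd

Derivation:
Hunk 1: at line 1 remove [oiqil] add [jgemg,arzsd] -> 9 lines: jjm jgemg arzsd vamfr ojiz ckbmk desk oeg xcq
Hunk 2: at line 3 remove [ojiz,ckbmk,desk] add [jbpat,fduuj] -> 8 lines: jjm jgemg arzsd vamfr jbpat fduuj oeg xcq
Hunk 3: at line 3 remove [jbpat] add [xahzd,ytoxi,lbgar] -> 10 lines: jjm jgemg arzsd vamfr xahzd ytoxi lbgar fduuj oeg xcq
Final line 3: arzsd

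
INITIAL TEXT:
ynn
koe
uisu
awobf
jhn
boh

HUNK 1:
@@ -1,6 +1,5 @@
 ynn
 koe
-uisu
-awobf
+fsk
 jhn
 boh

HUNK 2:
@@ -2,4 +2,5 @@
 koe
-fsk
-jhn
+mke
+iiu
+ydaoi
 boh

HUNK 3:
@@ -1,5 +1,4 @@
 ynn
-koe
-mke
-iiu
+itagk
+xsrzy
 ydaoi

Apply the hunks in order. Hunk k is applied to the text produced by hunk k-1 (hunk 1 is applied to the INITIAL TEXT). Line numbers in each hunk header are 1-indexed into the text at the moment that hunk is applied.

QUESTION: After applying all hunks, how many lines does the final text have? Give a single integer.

Answer: 5

Derivation:
Hunk 1: at line 1 remove [uisu,awobf] add [fsk] -> 5 lines: ynn koe fsk jhn boh
Hunk 2: at line 2 remove [fsk,jhn] add [mke,iiu,ydaoi] -> 6 lines: ynn koe mke iiu ydaoi boh
Hunk 3: at line 1 remove [koe,mke,iiu] add [itagk,xsrzy] -> 5 lines: ynn itagk xsrzy ydaoi boh
Final line count: 5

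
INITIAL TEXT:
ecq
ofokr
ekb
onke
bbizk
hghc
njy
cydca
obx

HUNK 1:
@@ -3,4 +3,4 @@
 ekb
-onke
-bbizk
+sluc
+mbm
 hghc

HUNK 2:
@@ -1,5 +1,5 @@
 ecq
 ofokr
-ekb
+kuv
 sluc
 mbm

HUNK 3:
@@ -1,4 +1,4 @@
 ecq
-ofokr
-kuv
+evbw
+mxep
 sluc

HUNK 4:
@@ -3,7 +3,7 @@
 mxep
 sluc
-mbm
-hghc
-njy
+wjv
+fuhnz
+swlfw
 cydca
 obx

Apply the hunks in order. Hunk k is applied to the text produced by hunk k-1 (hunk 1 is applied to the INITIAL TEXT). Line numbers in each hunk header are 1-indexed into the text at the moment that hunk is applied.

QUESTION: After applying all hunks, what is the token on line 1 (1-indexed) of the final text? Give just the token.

Hunk 1: at line 3 remove [onke,bbizk] add [sluc,mbm] -> 9 lines: ecq ofokr ekb sluc mbm hghc njy cydca obx
Hunk 2: at line 1 remove [ekb] add [kuv] -> 9 lines: ecq ofokr kuv sluc mbm hghc njy cydca obx
Hunk 3: at line 1 remove [ofokr,kuv] add [evbw,mxep] -> 9 lines: ecq evbw mxep sluc mbm hghc njy cydca obx
Hunk 4: at line 3 remove [mbm,hghc,njy] add [wjv,fuhnz,swlfw] -> 9 lines: ecq evbw mxep sluc wjv fuhnz swlfw cydca obx
Final line 1: ecq

Answer: ecq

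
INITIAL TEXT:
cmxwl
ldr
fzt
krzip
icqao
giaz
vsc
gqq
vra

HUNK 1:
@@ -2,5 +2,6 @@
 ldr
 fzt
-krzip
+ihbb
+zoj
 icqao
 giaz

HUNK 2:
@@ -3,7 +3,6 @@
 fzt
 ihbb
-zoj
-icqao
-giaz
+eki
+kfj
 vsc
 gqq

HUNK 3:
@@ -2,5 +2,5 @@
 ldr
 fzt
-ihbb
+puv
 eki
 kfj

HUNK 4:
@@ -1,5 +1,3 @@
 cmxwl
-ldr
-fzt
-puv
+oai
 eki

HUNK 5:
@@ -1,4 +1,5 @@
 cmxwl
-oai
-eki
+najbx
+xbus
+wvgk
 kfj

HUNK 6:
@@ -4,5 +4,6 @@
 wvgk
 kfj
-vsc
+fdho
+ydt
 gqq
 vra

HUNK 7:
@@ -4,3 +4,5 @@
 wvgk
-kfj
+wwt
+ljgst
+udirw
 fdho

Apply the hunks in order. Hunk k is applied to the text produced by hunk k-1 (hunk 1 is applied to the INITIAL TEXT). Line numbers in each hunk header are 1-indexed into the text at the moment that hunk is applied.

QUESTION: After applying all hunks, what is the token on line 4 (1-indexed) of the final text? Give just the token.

Hunk 1: at line 2 remove [krzip] add [ihbb,zoj] -> 10 lines: cmxwl ldr fzt ihbb zoj icqao giaz vsc gqq vra
Hunk 2: at line 3 remove [zoj,icqao,giaz] add [eki,kfj] -> 9 lines: cmxwl ldr fzt ihbb eki kfj vsc gqq vra
Hunk 3: at line 2 remove [ihbb] add [puv] -> 9 lines: cmxwl ldr fzt puv eki kfj vsc gqq vra
Hunk 4: at line 1 remove [ldr,fzt,puv] add [oai] -> 7 lines: cmxwl oai eki kfj vsc gqq vra
Hunk 5: at line 1 remove [oai,eki] add [najbx,xbus,wvgk] -> 8 lines: cmxwl najbx xbus wvgk kfj vsc gqq vra
Hunk 6: at line 4 remove [vsc] add [fdho,ydt] -> 9 lines: cmxwl najbx xbus wvgk kfj fdho ydt gqq vra
Hunk 7: at line 4 remove [kfj] add [wwt,ljgst,udirw] -> 11 lines: cmxwl najbx xbus wvgk wwt ljgst udirw fdho ydt gqq vra
Final line 4: wvgk

Answer: wvgk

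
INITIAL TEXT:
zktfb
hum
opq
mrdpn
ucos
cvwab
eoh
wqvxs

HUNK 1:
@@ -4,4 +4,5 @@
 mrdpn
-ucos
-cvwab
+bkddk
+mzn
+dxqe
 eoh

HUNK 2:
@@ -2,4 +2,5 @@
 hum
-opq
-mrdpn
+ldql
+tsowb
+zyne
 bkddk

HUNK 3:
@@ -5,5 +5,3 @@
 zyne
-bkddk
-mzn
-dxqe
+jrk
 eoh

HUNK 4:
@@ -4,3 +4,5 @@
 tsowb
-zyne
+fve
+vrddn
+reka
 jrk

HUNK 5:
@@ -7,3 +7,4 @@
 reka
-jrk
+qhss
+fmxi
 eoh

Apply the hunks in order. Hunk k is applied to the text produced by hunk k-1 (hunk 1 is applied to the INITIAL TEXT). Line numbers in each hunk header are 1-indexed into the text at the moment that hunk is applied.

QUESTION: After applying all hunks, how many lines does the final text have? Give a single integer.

Answer: 11

Derivation:
Hunk 1: at line 4 remove [ucos,cvwab] add [bkddk,mzn,dxqe] -> 9 lines: zktfb hum opq mrdpn bkddk mzn dxqe eoh wqvxs
Hunk 2: at line 2 remove [opq,mrdpn] add [ldql,tsowb,zyne] -> 10 lines: zktfb hum ldql tsowb zyne bkddk mzn dxqe eoh wqvxs
Hunk 3: at line 5 remove [bkddk,mzn,dxqe] add [jrk] -> 8 lines: zktfb hum ldql tsowb zyne jrk eoh wqvxs
Hunk 4: at line 4 remove [zyne] add [fve,vrddn,reka] -> 10 lines: zktfb hum ldql tsowb fve vrddn reka jrk eoh wqvxs
Hunk 5: at line 7 remove [jrk] add [qhss,fmxi] -> 11 lines: zktfb hum ldql tsowb fve vrddn reka qhss fmxi eoh wqvxs
Final line count: 11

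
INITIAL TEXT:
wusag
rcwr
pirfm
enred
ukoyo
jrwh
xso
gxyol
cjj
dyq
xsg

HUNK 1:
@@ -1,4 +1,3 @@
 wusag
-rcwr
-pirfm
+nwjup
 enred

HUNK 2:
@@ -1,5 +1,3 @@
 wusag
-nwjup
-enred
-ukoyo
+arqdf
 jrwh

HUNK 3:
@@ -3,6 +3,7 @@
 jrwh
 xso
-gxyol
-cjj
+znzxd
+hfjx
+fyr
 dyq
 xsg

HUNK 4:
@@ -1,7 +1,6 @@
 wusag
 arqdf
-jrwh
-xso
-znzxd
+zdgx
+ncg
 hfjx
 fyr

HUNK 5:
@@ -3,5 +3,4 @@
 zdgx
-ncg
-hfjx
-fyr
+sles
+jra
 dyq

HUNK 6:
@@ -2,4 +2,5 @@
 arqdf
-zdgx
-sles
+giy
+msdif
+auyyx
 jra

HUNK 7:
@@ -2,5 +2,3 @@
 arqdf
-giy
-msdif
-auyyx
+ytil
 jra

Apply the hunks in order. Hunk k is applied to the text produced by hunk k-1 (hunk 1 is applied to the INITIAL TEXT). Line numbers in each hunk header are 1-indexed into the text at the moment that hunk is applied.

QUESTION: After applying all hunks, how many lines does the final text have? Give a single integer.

Hunk 1: at line 1 remove [rcwr,pirfm] add [nwjup] -> 10 lines: wusag nwjup enred ukoyo jrwh xso gxyol cjj dyq xsg
Hunk 2: at line 1 remove [nwjup,enred,ukoyo] add [arqdf] -> 8 lines: wusag arqdf jrwh xso gxyol cjj dyq xsg
Hunk 3: at line 3 remove [gxyol,cjj] add [znzxd,hfjx,fyr] -> 9 lines: wusag arqdf jrwh xso znzxd hfjx fyr dyq xsg
Hunk 4: at line 1 remove [jrwh,xso,znzxd] add [zdgx,ncg] -> 8 lines: wusag arqdf zdgx ncg hfjx fyr dyq xsg
Hunk 5: at line 3 remove [ncg,hfjx,fyr] add [sles,jra] -> 7 lines: wusag arqdf zdgx sles jra dyq xsg
Hunk 6: at line 2 remove [zdgx,sles] add [giy,msdif,auyyx] -> 8 lines: wusag arqdf giy msdif auyyx jra dyq xsg
Hunk 7: at line 2 remove [giy,msdif,auyyx] add [ytil] -> 6 lines: wusag arqdf ytil jra dyq xsg
Final line count: 6

Answer: 6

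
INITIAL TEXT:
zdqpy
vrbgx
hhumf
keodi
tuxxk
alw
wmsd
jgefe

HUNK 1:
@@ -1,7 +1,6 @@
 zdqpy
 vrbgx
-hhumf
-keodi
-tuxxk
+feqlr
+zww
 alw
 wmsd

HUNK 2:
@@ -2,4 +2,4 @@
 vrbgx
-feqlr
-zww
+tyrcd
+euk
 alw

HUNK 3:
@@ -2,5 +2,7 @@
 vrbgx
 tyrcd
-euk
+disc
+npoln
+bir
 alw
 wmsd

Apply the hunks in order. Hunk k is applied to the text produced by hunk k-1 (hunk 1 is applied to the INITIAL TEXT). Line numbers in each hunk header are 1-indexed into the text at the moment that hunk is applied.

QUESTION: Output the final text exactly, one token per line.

Answer: zdqpy
vrbgx
tyrcd
disc
npoln
bir
alw
wmsd
jgefe

Derivation:
Hunk 1: at line 1 remove [hhumf,keodi,tuxxk] add [feqlr,zww] -> 7 lines: zdqpy vrbgx feqlr zww alw wmsd jgefe
Hunk 2: at line 2 remove [feqlr,zww] add [tyrcd,euk] -> 7 lines: zdqpy vrbgx tyrcd euk alw wmsd jgefe
Hunk 3: at line 2 remove [euk] add [disc,npoln,bir] -> 9 lines: zdqpy vrbgx tyrcd disc npoln bir alw wmsd jgefe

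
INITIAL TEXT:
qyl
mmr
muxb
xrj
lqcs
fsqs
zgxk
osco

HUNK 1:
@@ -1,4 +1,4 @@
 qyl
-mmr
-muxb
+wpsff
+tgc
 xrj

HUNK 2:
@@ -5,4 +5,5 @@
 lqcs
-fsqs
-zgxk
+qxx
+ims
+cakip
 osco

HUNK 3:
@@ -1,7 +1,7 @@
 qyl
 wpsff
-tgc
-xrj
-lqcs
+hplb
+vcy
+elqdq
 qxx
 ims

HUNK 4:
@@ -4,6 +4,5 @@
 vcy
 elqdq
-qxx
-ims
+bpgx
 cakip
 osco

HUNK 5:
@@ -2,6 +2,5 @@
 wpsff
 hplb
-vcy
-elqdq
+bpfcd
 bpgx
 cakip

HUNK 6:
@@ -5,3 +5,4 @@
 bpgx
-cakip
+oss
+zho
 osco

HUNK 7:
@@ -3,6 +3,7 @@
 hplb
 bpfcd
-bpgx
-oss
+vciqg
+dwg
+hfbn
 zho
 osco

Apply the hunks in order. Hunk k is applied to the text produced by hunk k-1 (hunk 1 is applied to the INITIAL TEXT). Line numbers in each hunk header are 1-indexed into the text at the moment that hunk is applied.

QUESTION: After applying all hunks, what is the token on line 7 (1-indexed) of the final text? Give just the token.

Hunk 1: at line 1 remove [mmr,muxb] add [wpsff,tgc] -> 8 lines: qyl wpsff tgc xrj lqcs fsqs zgxk osco
Hunk 2: at line 5 remove [fsqs,zgxk] add [qxx,ims,cakip] -> 9 lines: qyl wpsff tgc xrj lqcs qxx ims cakip osco
Hunk 3: at line 1 remove [tgc,xrj,lqcs] add [hplb,vcy,elqdq] -> 9 lines: qyl wpsff hplb vcy elqdq qxx ims cakip osco
Hunk 4: at line 4 remove [qxx,ims] add [bpgx] -> 8 lines: qyl wpsff hplb vcy elqdq bpgx cakip osco
Hunk 5: at line 2 remove [vcy,elqdq] add [bpfcd] -> 7 lines: qyl wpsff hplb bpfcd bpgx cakip osco
Hunk 6: at line 5 remove [cakip] add [oss,zho] -> 8 lines: qyl wpsff hplb bpfcd bpgx oss zho osco
Hunk 7: at line 3 remove [bpgx,oss] add [vciqg,dwg,hfbn] -> 9 lines: qyl wpsff hplb bpfcd vciqg dwg hfbn zho osco
Final line 7: hfbn

Answer: hfbn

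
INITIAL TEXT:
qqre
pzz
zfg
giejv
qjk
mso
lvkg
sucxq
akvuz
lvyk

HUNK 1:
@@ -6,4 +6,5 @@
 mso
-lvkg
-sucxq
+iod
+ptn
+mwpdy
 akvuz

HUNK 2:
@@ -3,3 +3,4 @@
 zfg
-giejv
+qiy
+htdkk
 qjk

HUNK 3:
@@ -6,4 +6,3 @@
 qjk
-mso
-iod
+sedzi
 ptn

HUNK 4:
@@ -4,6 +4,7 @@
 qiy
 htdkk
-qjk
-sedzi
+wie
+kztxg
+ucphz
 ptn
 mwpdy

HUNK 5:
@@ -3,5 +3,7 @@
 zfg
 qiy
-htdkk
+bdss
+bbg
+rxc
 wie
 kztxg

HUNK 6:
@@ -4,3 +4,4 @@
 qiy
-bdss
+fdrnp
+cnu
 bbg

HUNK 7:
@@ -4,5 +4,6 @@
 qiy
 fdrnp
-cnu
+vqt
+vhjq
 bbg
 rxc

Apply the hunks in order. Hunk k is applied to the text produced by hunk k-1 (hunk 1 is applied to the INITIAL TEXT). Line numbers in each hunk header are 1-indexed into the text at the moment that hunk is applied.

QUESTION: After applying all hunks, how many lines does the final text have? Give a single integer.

Hunk 1: at line 6 remove [lvkg,sucxq] add [iod,ptn,mwpdy] -> 11 lines: qqre pzz zfg giejv qjk mso iod ptn mwpdy akvuz lvyk
Hunk 2: at line 3 remove [giejv] add [qiy,htdkk] -> 12 lines: qqre pzz zfg qiy htdkk qjk mso iod ptn mwpdy akvuz lvyk
Hunk 3: at line 6 remove [mso,iod] add [sedzi] -> 11 lines: qqre pzz zfg qiy htdkk qjk sedzi ptn mwpdy akvuz lvyk
Hunk 4: at line 4 remove [qjk,sedzi] add [wie,kztxg,ucphz] -> 12 lines: qqre pzz zfg qiy htdkk wie kztxg ucphz ptn mwpdy akvuz lvyk
Hunk 5: at line 3 remove [htdkk] add [bdss,bbg,rxc] -> 14 lines: qqre pzz zfg qiy bdss bbg rxc wie kztxg ucphz ptn mwpdy akvuz lvyk
Hunk 6: at line 4 remove [bdss] add [fdrnp,cnu] -> 15 lines: qqre pzz zfg qiy fdrnp cnu bbg rxc wie kztxg ucphz ptn mwpdy akvuz lvyk
Hunk 7: at line 4 remove [cnu] add [vqt,vhjq] -> 16 lines: qqre pzz zfg qiy fdrnp vqt vhjq bbg rxc wie kztxg ucphz ptn mwpdy akvuz lvyk
Final line count: 16

Answer: 16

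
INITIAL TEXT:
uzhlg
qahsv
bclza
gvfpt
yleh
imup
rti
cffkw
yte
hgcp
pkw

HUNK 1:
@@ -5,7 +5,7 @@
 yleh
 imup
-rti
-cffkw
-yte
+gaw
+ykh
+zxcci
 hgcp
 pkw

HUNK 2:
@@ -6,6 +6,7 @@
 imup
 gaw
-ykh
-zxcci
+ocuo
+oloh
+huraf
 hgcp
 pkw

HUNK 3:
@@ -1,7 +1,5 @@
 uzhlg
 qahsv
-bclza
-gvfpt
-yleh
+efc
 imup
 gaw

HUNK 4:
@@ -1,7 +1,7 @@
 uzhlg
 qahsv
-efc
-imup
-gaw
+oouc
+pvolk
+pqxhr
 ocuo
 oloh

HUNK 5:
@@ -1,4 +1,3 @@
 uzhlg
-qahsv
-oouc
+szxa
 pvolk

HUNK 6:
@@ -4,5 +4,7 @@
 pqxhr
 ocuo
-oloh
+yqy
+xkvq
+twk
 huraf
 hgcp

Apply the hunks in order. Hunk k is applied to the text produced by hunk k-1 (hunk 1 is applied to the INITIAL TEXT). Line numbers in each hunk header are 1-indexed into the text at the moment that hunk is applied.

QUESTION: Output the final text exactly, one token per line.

Answer: uzhlg
szxa
pvolk
pqxhr
ocuo
yqy
xkvq
twk
huraf
hgcp
pkw

Derivation:
Hunk 1: at line 5 remove [rti,cffkw,yte] add [gaw,ykh,zxcci] -> 11 lines: uzhlg qahsv bclza gvfpt yleh imup gaw ykh zxcci hgcp pkw
Hunk 2: at line 6 remove [ykh,zxcci] add [ocuo,oloh,huraf] -> 12 lines: uzhlg qahsv bclza gvfpt yleh imup gaw ocuo oloh huraf hgcp pkw
Hunk 3: at line 1 remove [bclza,gvfpt,yleh] add [efc] -> 10 lines: uzhlg qahsv efc imup gaw ocuo oloh huraf hgcp pkw
Hunk 4: at line 1 remove [efc,imup,gaw] add [oouc,pvolk,pqxhr] -> 10 lines: uzhlg qahsv oouc pvolk pqxhr ocuo oloh huraf hgcp pkw
Hunk 5: at line 1 remove [qahsv,oouc] add [szxa] -> 9 lines: uzhlg szxa pvolk pqxhr ocuo oloh huraf hgcp pkw
Hunk 6: at line 4 remove [oloh] add [yqy,xkvq,twk] -> 11 lines: uzhlg szxa pvolk pqxhr ocuo yqy xkvq twk huraf hgcp pkw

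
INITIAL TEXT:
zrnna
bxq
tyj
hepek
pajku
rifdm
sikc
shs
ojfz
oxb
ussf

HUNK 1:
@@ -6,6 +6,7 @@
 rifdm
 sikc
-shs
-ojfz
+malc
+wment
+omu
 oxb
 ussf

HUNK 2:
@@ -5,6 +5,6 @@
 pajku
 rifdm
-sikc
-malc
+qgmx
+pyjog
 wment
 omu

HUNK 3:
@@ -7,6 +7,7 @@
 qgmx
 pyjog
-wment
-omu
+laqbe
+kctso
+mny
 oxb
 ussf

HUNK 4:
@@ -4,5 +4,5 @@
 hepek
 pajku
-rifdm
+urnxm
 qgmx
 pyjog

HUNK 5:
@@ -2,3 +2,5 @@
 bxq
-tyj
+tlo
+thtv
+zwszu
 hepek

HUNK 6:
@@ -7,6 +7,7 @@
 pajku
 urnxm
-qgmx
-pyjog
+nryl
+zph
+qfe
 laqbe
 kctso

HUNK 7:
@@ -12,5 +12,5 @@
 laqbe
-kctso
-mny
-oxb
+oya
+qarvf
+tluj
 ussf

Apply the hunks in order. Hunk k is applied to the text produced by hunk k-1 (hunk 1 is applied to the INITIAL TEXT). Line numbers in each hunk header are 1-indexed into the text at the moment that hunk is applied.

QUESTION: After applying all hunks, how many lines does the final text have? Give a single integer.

Answer: 16

Derivation:
Hunk 1: at line 6 remove [shs,ojfz] add [malc,wment,omu] -> 12 lines: zrnna bxq tyj hepek pajku rifdm sikc malc wment omu oxb ussf
Hunk 2: at line 5 remove [sikc,malc] add [qgmx,pyjog] -> 12 lines: zrnna bxq tyj hepek pajku rifdm qgmx pyjog wment omu oxb ussf
Hunk 3: at line 7 remove [wment,omu] add [laqbe,kctso,mny] -> 13 lines: zrnna bxq tyj hepek pajku rifdm qgmx pyjog laqbe kctso mny oxb ussf
Hunk 4: at line 4 remove [rifdm] add [urnxm] -> 13 lines: zrnna bxq tyj hepek pajku urnxm qgmx pyjog laqbe kctso mny oxb ussf
Hunk 5: at line 2 remove [tyj] add [tlo,thtv,zwszu] -> 15 lines: zrnna bxq tlo thtv zwszu hepek pajku urnxm qgmx pyjog laqbe kctso mny oxb ussf
Hunk 6: at line 7 remove [qgmx,pyjog] add [nryl,zph,qfe] -> 16 lines: zrnna bxq tlo thtv zwszu hepek pajku urnxm nryl zph qfe laqbe kctso mny oxb ussf
Hunk 7: at line 12 remove [kctso,mny,oxb] add [oya,qarvf,tluj] -> 16 lines: zrnna bxq tlo thtv zwszu hepek pajku urnxm nryl zph qfe laqbe oya qarvf tluj ussf
Final line count: 16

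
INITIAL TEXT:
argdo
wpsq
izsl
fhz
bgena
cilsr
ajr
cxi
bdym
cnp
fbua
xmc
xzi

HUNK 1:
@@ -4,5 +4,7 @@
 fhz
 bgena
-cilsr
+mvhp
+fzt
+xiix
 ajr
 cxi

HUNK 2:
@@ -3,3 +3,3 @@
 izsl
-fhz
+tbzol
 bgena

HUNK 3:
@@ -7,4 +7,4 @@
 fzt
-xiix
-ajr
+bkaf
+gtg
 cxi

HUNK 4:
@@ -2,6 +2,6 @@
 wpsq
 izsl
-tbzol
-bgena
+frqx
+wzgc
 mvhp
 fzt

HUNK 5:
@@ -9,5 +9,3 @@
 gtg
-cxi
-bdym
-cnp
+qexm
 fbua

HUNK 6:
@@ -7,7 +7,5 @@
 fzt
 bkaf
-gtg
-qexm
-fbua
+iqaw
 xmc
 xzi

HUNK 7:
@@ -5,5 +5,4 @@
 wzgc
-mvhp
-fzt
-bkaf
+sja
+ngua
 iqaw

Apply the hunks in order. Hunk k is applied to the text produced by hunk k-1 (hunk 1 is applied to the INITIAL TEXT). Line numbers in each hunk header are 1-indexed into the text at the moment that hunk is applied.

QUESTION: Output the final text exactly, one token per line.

Answer: argdo
wpsq
izsl
frqx
wzgc
sja
ngua
iqaw
xmc
xzi

Derivation:
Hunk 1: at line 4 remove [cilsr] add [mvhp,fzt,xiix] -> 15 lines: argdo wpsq izsl fhz bgena mvhp fzt xiix ajr cxi bdym cnp fbua xmc xzi
Hunk 2: at line 3 remove [fhz] add [tbzol] -> 15 lines: argdo wpsq izsl tbzol bgena mvhp fzt xiix ajr cxi bdym cnp fbua xmc xzi
Hunk 3: at line 7 remove [xiix,ajr] add [bkaf,gtg] -> 15 lines: argdo wpsq izsl tbzol bgena mvhp fzt bkaf gtg cxi bdym cnp fbua xmc xzi
Hunk 4: at line 2 remove [tbzol,bgena] add [frqx,wzgc] -> 15 lines: argdo wpsq izsl frqx wzgc mvhp fzt bkaf gtg cxi bdym cnp fbua xmc xzi
Hunk 5: at line 9 remove [cxi,bdym,cnp] add [qexm] -> 13 lines: argdo wpsq izsl frqx wzgc mvhp fzt bkaf gtg qexm fbua xmc xzi
Hunk 6: at line 7 remove [gtg,qexm,fbua] add [iqaw] -> 11 lines: argdo wpsq izsl frqx wzgc mvhp fzt bkaf iqaw xmc xzi
Hunk 7: at line 5 remove [mvhp,fzt,bkaf] add [sja,ngua] -> 10 lines: argdo wpsq izsl frqx wzgc sja ngua iqaw xmc xzi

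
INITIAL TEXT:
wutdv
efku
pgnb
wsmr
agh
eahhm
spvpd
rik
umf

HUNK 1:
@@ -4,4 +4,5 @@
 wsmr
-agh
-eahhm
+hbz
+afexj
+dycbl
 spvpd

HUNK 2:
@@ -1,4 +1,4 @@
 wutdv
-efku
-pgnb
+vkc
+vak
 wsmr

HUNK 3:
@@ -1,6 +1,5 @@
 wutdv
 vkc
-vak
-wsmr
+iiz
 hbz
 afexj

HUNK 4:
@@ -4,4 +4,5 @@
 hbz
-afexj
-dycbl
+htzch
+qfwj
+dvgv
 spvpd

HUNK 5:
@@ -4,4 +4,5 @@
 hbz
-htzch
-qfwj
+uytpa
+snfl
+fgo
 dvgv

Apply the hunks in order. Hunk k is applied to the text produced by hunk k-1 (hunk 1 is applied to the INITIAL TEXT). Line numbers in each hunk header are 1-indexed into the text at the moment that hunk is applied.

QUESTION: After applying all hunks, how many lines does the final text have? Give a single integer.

Answer: 11

Derivation:
Hunk 1: at line 4 remove [agh,eahhm] add [hbz,afexj,dycbl] -> 10 lines: wutdv efku pgnb wsmr hbz afexj dycbl spvpd rik umf
Hunk 2: at line 1 remove [efku,pgnb] add [vkc,vak] -> 10 lines: wutdv vkc vak wsmr hbz afexj dycbl spvpd rik umf
Hunk 3: at line 1 remove [vak,wsmr] add [iiz] -> 9 lines: wutdv vkc iiz hbz afexj dycbl spvpd rik umf
Hunk 4: at line 4 remove [afexj,dycbl] add [htzch,qfwj,dvgv] -> 10 lines: wutdv vkc iiz hbz htzch qfwj dvgv spvpd rik umf
Hunk 5: at line 4 remove [htzch,qfwj] add [uytpa,snfl,fgo] -> 11 lines: wutdv vkc iiz hbz uytpa snfl fgo dvgv spvpd rik umf
Final line count: 11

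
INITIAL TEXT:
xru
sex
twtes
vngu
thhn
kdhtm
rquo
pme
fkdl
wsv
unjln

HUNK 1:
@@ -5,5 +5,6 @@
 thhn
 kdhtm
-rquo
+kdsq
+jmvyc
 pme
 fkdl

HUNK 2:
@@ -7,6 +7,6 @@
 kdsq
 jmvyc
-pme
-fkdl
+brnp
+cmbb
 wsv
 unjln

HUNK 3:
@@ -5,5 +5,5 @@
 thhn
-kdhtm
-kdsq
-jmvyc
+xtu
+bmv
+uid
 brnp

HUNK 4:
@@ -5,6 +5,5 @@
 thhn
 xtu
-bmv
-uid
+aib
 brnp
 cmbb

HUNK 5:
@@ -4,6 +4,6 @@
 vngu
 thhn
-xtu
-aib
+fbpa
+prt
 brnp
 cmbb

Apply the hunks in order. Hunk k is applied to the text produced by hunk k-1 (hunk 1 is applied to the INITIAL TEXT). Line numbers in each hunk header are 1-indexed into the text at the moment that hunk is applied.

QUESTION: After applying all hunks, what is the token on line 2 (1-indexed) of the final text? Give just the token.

Answer: sex

Derivation:
Hunk 1: at line 5 remove [rquo] add [kdsq,jmvyc] -> 12 lines: xru sex twtes vngu thhn kdhtm kdsq jmvyc pme fkdl wsv unjln
Hunk 2: at line 7 remove [pme,fkdl] add [brnp,cmbb] -> 12 lines: xru sex twtes vngu thhn kdhtm kdsq jmvyc brnp cmbb wsv unjln
Hunk 3: at line 5 remove [kdhtm,kdsq,jmvyc] add [xtu,bmv,uid] -> 12 lines: xru sex twtes vngu thhn xtu bmv uid brnp cmbb wsv unjln
Hunk 4: at line 5 remove [bmv,uid] add [aib] -> 11 lines: xru sex twtes vngu thhn xtu aib brnp cmbb wsv unjln
Hunk 5: at line 4 remove [xtu,aib] add [fbpa,prt] -> 11 lines: xru sex twtes vngu thhn fbpa prt brnp cmbb wsv unjln
Final line 2: sex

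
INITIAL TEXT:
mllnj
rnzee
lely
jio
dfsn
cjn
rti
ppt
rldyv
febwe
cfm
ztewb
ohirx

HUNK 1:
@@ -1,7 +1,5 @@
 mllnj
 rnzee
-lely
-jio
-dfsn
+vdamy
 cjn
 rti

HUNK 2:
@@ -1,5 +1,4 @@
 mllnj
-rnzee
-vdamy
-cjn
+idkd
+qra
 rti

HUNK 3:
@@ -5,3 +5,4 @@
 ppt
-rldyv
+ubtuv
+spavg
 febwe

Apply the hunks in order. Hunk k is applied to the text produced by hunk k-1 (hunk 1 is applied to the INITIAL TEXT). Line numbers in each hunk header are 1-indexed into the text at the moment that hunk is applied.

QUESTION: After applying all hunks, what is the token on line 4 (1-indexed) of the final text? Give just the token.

Answer: rti

Derivation:
Hunk 1: at line 1 remove [lely,jio,dfsn] add [vdamy] -> 11 lines: mllnj rnzee vdamy cjn rti ppt rldyv febwe cfm ztewb ohirx
Hunk 2: at line 1 remove [rnzee,vdamy,cjn] add [idkd,qra] -> 10 lines: mllnj idkd qra rti ppt rldyv febwe cfm ztewb ohirx
Hunk 3: at line 5 remove [rldyv] add [ubtuv,spavg] -> 11 lines: mllnj idkd qra rti ppt ubtuv spavg febwe cfm ztewb ohirx
Final line 4: rti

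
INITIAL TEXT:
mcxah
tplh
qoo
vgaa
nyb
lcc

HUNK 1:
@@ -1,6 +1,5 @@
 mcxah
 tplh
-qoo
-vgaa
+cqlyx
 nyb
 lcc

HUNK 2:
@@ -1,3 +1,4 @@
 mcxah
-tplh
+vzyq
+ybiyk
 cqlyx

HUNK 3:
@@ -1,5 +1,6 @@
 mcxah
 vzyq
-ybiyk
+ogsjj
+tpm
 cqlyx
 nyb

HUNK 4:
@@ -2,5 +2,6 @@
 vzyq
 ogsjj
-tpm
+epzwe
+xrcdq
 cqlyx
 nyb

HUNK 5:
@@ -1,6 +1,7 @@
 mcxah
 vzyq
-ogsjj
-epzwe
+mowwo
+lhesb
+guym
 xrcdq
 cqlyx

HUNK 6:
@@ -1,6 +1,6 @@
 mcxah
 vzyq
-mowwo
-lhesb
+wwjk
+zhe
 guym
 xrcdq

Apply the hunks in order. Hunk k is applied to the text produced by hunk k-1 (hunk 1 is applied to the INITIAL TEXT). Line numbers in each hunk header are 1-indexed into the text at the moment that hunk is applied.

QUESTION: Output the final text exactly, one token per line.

Answer: mcxah
vzyq
wwjk
zhe
guym
xrcdq
cqlyx
nyb
lcc

Derivation:
Hunk 1: at line 1 remove [qoo,vgaa] add [cqlyx] -> 5 lines: mcxah tplh cqlyx nyb lcc
Hunk 2: at line 1 remove [tplh] add [vzyq,ybiyk] -> 6 lines: mcxah vzyq ybiyk cqlyx nyb lcc
Hunk 3: at line 1 remove [ybiyk] add [ogsjj,tpm] -> 7 lines: mcxah vzyq ogsjj tpm cqlyx nyb lcc
Hunk 4: at line 2 remove [tpm] add [epzwe,xrcdq] -> 8 lines: mcxah vzyq ogsjj epzwe xrcdq cqlyx nyb lcc
Hunk 5: at line 1 remove [ogsjj,epzwe] add [mowwo,lhesb,guym] -> 9 lines: mcxah vzyq mowwo lhesb guym xrcdq cqlyx nyb lcc
Hunk 6: at line 1 remove [mowwo,lhesb] add [wwjk,zhe] -> 9 lines: mcxah vzyq wwjk zhe guym xrcdq cqlyx nyb lcc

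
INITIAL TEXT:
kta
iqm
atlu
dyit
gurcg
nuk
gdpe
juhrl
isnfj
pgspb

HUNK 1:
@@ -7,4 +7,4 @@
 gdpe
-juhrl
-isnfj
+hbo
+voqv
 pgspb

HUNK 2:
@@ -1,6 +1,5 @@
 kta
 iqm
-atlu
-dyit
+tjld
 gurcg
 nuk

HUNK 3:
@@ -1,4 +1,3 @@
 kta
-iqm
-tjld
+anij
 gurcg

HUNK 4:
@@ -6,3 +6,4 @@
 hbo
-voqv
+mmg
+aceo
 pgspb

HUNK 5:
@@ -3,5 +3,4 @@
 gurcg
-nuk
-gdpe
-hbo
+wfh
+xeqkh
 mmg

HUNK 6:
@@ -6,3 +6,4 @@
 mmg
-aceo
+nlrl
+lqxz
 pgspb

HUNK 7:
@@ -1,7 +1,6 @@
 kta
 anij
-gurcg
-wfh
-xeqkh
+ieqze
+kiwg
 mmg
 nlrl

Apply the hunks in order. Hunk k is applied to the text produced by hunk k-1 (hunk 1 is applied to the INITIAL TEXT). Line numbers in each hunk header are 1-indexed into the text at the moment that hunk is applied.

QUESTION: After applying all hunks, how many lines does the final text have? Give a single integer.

Hunk 1: at line 7 remove [juhrl,isnfj] add [hbo,voqv] -> 10 lines: kta iqm atlu dyit gurcg nuk gdpe hbo voqv pgspb
Hunk 2: at line 1 remove [atlu,dyit] add [tjld] -> 9 lines: kta iqm tjld gurcg nuk gdpe hbo voqv pgspb
Hunk 3: at line 1 remove [iqm,tjld] add [anij] -> 8 lines: kta anij gurcg nuk gdpe hbo voqv pgspb
Hunk 4: at line 6 remove [voqv] add [mmg,aceo] -> 9 lines: kta anij gurcg nuk gdpe hbo mmg aceo pgspb
Hunk 5: at line 3 remove [nuk,gdpe,hbo] add [wfh,xeqkh] -> 8 lines: kta anij gurcg wfh xeqkh mmg aceo pgspb
Hunk 6: at line 6 remove [aceo] add [nlrl,lqxz] -> 9 lines: kta anij gurcg wfh xeqkh mmg nlrl lqxz pgspb
Hunk 7: at line 1 remove [gurcg,wfh,xeqkh] add [ieqze,kiwg] -> 8 lines: kta anij ieqze kiwg mmg nlrl lqxz pgspb
Final line count: 8

Answer: 8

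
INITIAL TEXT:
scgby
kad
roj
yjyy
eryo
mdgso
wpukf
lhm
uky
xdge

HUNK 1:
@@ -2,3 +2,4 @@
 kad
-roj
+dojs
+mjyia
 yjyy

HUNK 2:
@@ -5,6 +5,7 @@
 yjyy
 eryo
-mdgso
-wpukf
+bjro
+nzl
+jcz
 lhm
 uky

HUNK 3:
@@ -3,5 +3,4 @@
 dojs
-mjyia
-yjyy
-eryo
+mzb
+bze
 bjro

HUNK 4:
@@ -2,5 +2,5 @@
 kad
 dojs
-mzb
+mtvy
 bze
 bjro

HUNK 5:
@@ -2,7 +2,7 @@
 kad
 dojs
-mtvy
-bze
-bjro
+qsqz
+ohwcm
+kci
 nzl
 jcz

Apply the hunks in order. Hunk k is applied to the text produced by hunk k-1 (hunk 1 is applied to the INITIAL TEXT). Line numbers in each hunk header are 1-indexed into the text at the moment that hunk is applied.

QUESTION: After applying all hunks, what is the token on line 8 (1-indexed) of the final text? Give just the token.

Answer: jcz

Derivation:
Hunk 1: at line 2 remove [roj] add [dojs,mjyia] -> 11 lines: scgby kad dojs mjyia yjyy eryo mdgso wpukf lhm uky xdge
Hunk 2: at line 5 remove [mdgso,wpukf] add [bjro,nzl,jcz] -> 12 lines: scgby kad dojs mjyia yjyy eryo bjro nzl jcz lhm uky xdge
Hunk 3: at line 3 remove [mjyia,yjyy,eryo] add [mzb,bze] -> 11 lines: scgby kad dojs mzb bze bjro nzl jcz lhm uky xdge
Hunk 4: at line 2 remove [mzb] add [mtvy] -> 11 lines: scgby kad dojs mtvy bze bjro nzl jcz lhm uky xdge
Hunk 5: at line 2 remove [mtvy,bze,bjro] add [qsqz,ohwcm,kci] -> 11 lines: scgby kad dojs qsqz ohwcm kci nzl jcz lhm uky xdge
Final line 8: jcz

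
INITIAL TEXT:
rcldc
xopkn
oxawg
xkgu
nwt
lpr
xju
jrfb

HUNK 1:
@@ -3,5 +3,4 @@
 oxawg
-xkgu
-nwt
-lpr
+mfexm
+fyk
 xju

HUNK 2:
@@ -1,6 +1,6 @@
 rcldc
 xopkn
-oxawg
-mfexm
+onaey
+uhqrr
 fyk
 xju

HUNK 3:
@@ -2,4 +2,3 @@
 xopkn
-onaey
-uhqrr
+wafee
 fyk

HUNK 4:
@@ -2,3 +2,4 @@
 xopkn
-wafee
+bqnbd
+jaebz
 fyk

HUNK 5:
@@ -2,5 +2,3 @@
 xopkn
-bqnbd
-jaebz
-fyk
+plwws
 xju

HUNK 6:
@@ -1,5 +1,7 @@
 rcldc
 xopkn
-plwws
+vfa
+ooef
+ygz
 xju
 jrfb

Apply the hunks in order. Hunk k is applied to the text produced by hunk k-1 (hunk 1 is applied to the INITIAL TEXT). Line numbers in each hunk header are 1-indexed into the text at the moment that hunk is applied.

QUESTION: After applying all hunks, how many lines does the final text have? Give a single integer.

Answer: 7

Derivation:
Hunk 1: at line 3 remove [xkgu,nwt,lpr] add [mfexm,fyk] -> 7 lines: rcldc xopkn oxawg mfexm fyk xju jrfb
Hunk 2: at line 1 remove [oxawg,mfexm] add [onaey,uhqrr] -> 7 lines: rcldc xopkn onaey uhqrr fyk xju jrfb
Hunk 3: at line 2 remove [onaey,uhqrr] add [wafee] -> 6 lines: rcldc xopkn wafee fyk xju jrfb
Hunk 4: at line 2 remove [wafee] add [bqnbd,jaebz] -> 7 lines: rcldc xopkn bqnbd jaebz fyk xju jrfb
Hunk 5: at line 2 remove [bqnbd,jaebz,fyk] add [plwws] -> 5 lines: rcldc xopkn plwws xju jrfb
Hunk 6: at line 1 remove [plwws] add [vfa,ooef,ygz] -> 7 lines: rcldc xopkn vfa ooef ygz xju jrfb
Final line count: 7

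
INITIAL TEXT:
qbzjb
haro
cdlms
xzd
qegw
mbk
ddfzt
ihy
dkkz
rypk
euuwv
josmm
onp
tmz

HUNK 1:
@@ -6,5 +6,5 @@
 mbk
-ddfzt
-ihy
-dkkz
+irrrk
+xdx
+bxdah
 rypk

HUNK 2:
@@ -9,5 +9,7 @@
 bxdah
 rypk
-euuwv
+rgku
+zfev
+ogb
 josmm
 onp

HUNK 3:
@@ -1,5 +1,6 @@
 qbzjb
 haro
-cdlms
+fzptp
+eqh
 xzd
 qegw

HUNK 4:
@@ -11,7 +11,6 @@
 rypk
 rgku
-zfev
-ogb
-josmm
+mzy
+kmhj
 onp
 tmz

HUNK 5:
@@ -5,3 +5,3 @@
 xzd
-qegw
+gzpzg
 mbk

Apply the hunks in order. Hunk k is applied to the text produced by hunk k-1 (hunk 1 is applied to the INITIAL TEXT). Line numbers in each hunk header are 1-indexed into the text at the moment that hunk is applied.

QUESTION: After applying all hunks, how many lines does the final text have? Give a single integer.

Answer: 16

Derivation:
Hunk 1: at line 6 remove [ddfzt,ihy,dkkz] add [irrrk,xdx,bxdah] -> 14 lines: qbzjb haro cdlms xzd qegw mbk irrrk xdx bxdah rypk euuwv josmm onp tmz
Hunk 2: at line 9 remove [euuwv] add [rgku,zfev,ogb] -> 16 lines: qbzjb haro cdlms xzd qegw mbk irrrk xdx bxdah rypk rgku zfev ogb josmm onp tmz
Hunk 3: at line 1 remove [cdlms] add [fzptp,eqh] -> 17 lines: qbzjb haro fzptp eqh xzd qegw mbk irrrk xdx bxdah rypk rgku zfev ogb josmm onp tmz
Hunk 4: at line 11 remove [zfev,ogb,josmm] add [mzy,kmhj] -> 16 lines: qbzjb haro fzptp eqh xzd qegw mbk irrrk xdx bxdah rypk rgku mzy kmhj onp tmz
Hunk 5: at line 5 remove [qegw] add [gzpzg] -> 16 lines: qbzjb haro fzptp eqh xzd gzpzg mbk irrrk xdx bxdah rypk rgku mzy kmhj onp tmz
Final line count: 16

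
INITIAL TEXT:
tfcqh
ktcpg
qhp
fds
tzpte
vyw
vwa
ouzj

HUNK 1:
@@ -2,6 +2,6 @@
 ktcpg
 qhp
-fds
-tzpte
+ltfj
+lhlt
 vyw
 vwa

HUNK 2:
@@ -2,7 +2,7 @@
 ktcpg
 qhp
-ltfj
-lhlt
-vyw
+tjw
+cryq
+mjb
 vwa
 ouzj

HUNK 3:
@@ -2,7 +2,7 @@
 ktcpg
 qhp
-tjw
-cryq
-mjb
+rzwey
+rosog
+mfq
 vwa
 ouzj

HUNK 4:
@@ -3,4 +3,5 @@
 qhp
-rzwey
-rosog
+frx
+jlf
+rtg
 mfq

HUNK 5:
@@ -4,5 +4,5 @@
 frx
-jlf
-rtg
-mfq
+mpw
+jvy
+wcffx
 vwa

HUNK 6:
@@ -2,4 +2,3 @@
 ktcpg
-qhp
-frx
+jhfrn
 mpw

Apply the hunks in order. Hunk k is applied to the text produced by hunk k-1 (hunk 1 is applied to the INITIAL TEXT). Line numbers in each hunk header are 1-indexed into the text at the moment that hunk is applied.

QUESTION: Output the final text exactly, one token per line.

Hunk 1: at line 2 remove [fds,tzpte] add [ltfj,lhlt] -> 8 lines: tfcqh ktcpg qhp ltfj lhlt vyw vwa ouzj
Hunk 2: at line 2 remove [ltfj,lhlt,vyw] add [tjw,cryq,mjb] -> 8 lines: tfcqh ktcpg qhp tjw cryq mjb vwa ouzj
Hunk 3: at line 2 remove [tjw,cryq,mjb] add [rzwey,rosog,mfq] -> 8 lines: tfcqh ktcpg qhp rzwey rosog mfq vwa ouzj
Hunk 4: at line 3 remove [rzwey,rosog] add [frx,jlf,rtg] -> 9 lines: tfcqh ktcpg qhp frx jlf rtg mfq vwa ouzj
Hunk 5: at line 4 remove [jlf,rtg,mfq] add [mpw,jvy,wcffx] -> 9 lines: tfcqh ktcpg qhp frx mpw jvy wcffx vwa ouzj
Hunk 6: at line 2 remove [qhp,frx] add [jhfrn] -> 8 lines: tfcqh ktcpg jhfrn mpw jvy wcffx vwa ouzj

Answer: tfcqh
ktcpg
jhfrn
mpw
jvy
wcffx
vwa
ouzj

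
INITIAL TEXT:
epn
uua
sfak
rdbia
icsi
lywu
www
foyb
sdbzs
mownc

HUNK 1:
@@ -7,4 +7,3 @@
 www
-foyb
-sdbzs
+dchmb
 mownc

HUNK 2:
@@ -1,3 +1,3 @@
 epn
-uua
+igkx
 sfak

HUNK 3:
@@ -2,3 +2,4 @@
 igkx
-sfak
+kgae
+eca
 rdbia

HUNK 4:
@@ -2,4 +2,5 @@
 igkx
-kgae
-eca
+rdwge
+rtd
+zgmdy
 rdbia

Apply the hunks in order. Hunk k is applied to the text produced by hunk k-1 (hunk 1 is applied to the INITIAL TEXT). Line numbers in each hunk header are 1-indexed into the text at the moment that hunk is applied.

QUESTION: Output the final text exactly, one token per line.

Answer: epn
igkx
rdwge
rtd
zgmdy
rdbia
icsi
lywu
www
dchmb
mownc

Derivation:
Hunk 1: at line 7 remove [foyb,sdbzs] add [dchmb] -> 9 lines: epn uua sfak rdbia icsi lywu www dchmb mownc
Hunk 2: at line 1 remove [uua] add [igkx] -> 9 lines: epn igkx sfak rdbia icsi lywu www dchmb mownc
Hunk 3: at line 2 remove [sfak] add [kgae,eca] -> 10 lines: epn igkx kgae eca rdbia icsi lywu www dchmb mownc
Hunk 4: at line 2 remove [kgae,eca] add [rdwge,rtd,zgmdy] -> 11 lines: epn igkx rdwge rtd zgmdy rdbia icsi lywu www dchmb mownc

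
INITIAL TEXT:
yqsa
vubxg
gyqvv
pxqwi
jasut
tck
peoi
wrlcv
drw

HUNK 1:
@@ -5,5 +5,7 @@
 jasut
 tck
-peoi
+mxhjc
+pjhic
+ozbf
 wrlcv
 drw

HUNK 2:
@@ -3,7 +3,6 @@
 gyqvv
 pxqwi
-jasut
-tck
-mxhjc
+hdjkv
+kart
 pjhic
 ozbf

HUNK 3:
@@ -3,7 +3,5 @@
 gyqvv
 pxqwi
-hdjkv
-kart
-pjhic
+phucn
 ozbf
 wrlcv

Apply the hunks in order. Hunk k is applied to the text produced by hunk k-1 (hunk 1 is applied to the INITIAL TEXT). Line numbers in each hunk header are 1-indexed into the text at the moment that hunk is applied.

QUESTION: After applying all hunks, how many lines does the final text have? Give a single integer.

Hunk 1: at line 5 remove [peoi] add [mxhjc,pjhic,ozbf] -> 11 lines: yqsa vubxg gyqvv pxqwi jasut tck mxhjc pjhic ozbf wrlcv drw
Hunk 2: at line 3 remove [jasut,tck,mxhjc] add [hdjkv,kart] -> 10 lines: yqsa vubxg gyqvv pxqwi hdjkv kart pjhic ozbf wrlcv drw
Hunk 3: at line 3 remove [hdjkv,kart,pjhic] add [phucn] -> 8 lines: yqsa vubxg gyqvv pxqwi phucn ozbf wrlcv drw
Final line count: 8

Answer: 8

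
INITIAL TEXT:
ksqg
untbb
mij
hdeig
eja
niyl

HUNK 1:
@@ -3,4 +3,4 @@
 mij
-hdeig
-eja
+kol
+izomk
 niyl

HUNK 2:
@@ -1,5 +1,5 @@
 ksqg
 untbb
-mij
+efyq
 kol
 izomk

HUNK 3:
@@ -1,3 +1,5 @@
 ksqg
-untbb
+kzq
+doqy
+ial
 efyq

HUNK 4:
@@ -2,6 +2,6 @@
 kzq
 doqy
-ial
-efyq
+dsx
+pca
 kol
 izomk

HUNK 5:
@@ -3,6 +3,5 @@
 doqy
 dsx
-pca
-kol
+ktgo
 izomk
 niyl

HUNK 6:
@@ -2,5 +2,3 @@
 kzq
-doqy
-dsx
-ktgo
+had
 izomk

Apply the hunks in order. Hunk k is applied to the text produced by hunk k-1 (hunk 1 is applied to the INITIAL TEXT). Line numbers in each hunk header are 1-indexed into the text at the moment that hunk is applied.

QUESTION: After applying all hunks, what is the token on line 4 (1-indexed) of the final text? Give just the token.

Hunk 1: at line 3 remove [hdeig,eja] add [kol,izomk] -> 6 lines: ksqg untbb mij kol izomk niyl
Hunk 2: at line 1 remove [mij] add [efyq] -> 6 lines: ksqg untbb efyq kol izomk niyl
Hunk 3: at line 1 remove [untbb] add [kzq,doqy,ial] -> 8 lines: ksqg kzq doqy ial efyq kol izomk niyl
Hunk 4: at line 2 remove [ial,efyq] add [dsx,pca] -> 8 lines: ksqg kzq doqy dsx pca kol izomk niyl
Hunk 5: at line 3 remove [pca,kol] add [ktgo] -> 7 lines: ksqg kzq doqy dsx ktgo izomk niyl
Hunk 6: at line 2 remove [doqy,dsx,ktgo] add [had] -> 5 lines: ksqg kzq had izomk niyl
Final line 4: izomk

Answer: izomk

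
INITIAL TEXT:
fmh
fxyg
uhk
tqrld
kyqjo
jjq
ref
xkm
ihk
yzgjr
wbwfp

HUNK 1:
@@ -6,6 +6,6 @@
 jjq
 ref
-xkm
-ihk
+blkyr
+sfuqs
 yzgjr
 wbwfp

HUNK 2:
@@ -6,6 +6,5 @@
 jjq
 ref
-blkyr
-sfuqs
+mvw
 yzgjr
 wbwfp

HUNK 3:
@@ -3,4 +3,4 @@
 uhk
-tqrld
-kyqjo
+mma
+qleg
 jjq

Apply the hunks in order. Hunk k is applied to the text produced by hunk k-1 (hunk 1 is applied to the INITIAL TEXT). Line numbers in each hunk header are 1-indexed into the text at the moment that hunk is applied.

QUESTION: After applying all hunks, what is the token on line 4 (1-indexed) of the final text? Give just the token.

Hunk 1: at line 6 remove [xkm,ihk] add [blkyr,sfuqs] -> 11 lines: fmh fxyg uhk tqrld kyqjo jjq ref blkyr sfuqs yzgjr wbwfp
Hunk 2: at line 6 remove [blkyr,sfuqs] add [mvw] -> 10 lines: fmh fxyg uhk tqrld kyqjo jjq ref mvw yzgjr wbwfp
Hunk 3: at line 3 remove [tqrld,kyqjo] add [mma,qleg] -> 10 lines: fmh fxyg uhk mma qleg jjq ref mvw yzgjr wbwfp
Final line 4: mma

Answer: mma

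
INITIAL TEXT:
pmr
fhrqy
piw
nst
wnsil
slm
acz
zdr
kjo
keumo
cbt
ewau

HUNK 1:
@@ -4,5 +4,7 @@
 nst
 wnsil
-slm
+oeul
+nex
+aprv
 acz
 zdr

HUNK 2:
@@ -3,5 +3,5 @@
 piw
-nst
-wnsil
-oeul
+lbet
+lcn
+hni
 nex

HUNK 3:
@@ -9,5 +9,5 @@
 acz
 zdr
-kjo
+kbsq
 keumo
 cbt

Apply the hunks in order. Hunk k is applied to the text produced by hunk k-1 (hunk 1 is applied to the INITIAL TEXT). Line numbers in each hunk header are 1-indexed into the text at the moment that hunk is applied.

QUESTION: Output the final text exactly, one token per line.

Answer: pmr
fhrqy
piw
lbet
lcn
hni
nex
aprv
acz
zdr
kbsq
keumo
cbt
ewau

Derivation:
Hunk 1: at line 4 remove [slm] add [oeul,nex,aprv] -> 14 lines: pmr fhrqy piw nst wnsil oeul nex aprv acz zdr kjo keumo cbt ewau
Hunk 2: at line 3 remove [nst,wnsil,oeul] add [lbet,lcn,hni] -> 14 lines: pmr fhrqy piw lbet lcn hni nex aprv acz zdr kjo keumo cbt ewau
Hunk 3: at line 9 remove [kjo] add [kbsq] -> 14 lines: pmr fhrqy piw lbet lcn hni nex aprv acz zdr kbsq keumo cbt ewau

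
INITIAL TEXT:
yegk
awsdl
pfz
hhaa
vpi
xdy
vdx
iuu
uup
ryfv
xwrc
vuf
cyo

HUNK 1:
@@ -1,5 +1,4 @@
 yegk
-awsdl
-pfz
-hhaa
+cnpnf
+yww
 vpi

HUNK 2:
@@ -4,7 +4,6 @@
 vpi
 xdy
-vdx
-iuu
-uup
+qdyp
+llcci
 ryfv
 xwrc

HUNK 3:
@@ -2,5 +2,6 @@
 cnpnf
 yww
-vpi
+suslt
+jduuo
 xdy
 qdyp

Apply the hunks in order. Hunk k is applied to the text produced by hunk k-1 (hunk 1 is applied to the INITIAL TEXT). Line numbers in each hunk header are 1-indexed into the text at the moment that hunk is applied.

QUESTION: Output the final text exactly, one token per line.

Hunk 1: at line 1 remove [awsdl,pfz,hhaa] add [cnpnf,yww] -> 12 lines: yegk cnpnf yww vpi xdy vdx iuu uup ryfv xwrc vuf cyo
Hunk 2: at line 4 remove [vdx,iuu,uup] add [qdyp,llcci] -> 11 lines: yegk cnpnf yww vpi xdy qdyp llcci ryfv xwrc vuf cyo
Hunk 3: at line 2 remove [vpi] add [suslt,jduuo] -> 12 lines: yegk cnpnf yww suslt jduuo xdy qdyp llcci ryfv xwrc vuf cyo

Answer: yegk
cnpnf
yww
suslt
jduuo
xdy
qdyp
llcci
ryfv
xwrc
vuf
cyo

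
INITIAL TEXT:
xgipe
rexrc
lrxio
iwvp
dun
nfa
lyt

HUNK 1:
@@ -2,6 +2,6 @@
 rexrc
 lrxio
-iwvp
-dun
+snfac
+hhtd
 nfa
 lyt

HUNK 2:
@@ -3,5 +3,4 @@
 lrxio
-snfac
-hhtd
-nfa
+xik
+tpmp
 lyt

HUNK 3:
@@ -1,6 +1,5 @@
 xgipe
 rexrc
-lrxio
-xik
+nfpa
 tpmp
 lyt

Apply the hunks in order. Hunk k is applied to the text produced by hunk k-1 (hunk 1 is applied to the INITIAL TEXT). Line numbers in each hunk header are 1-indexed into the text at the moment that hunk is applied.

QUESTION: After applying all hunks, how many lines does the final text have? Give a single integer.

Hunk 1: at line 2 remove [iwvp,dun] add [snfac,hhtd] -> 7 lines: xgipe rexrc lrxio snfac hhtd nfa lyt
Hunk 2: at line 3 remove [snfac,hhtd,nfa] add [xik,tpmp] -> 6 lines: xgipe rexrc lrxio xik tpmp lyt
Hunk 3: at line 1 remove [lrxio,xik] add [nfpa] -> 5 lines: xgipe rexrc nfpa tpmp lyt
Final line count: 5

Answer: 5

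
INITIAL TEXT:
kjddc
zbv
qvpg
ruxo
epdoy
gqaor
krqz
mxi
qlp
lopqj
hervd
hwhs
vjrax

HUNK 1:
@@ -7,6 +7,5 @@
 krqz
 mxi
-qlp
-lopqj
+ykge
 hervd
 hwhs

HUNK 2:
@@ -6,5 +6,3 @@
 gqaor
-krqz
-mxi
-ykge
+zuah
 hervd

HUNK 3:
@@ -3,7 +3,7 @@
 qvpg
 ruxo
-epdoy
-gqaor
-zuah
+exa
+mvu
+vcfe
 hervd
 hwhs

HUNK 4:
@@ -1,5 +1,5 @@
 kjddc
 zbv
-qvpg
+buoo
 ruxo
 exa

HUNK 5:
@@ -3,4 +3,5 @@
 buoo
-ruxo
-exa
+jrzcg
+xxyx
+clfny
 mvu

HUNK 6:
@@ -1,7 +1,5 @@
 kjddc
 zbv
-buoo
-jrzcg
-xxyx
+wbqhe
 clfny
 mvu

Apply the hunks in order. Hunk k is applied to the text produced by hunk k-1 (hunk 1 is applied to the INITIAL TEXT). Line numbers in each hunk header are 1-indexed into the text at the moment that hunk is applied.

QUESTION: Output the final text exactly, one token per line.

Answer: kjddc
zbv
wbqhe
clfny
mvu
vcfe
hervd
hwhs
vjrax

Derivation:
Hunk 1: at line 7 remove [qlp,lopqj] add [ykge] -> 12 lines: kjddc zbv qvpg ruxo epdoy gqaor krqz mxi ykge hervd hwhs vjrax
Hunk 2: at line 6 remove [krqz,mxi,ykge] add [zuah] -> 10 lines: kjddc zbv qvpg ruxo epdoy gqaor zuah hervd hwhs vjrax
Hunk 3: at line 3 remove [epdoy,gqaor,zuah] add [exa,mvu,vcfe] -> 10 lines: kjddc zbv qvpg ruxo exa mvu vcfe hervd hwhs vjrax
Hunk 4: at line 1 remove [qvpg] add [buoo] -> 10 lines: kjddc zbv buoo ruxo exa mvu vcfe hervd hwhs vjrax
Hunk 5: at line 3 remove [ruxo,exa] add [jrzcg,xxyx,clfny] -> 11 lines: kjddc zbv buoo jrzcg xxyx clfny mvu vcfe hervd hwhs vjrax
Hunk 6: at line 1 remove [buoo,jrzcg,xxyx] add [wbqhe] -> 9 lines: kjddc zbv wbqhe clfny mvu vcfe hervd hwhs vjrax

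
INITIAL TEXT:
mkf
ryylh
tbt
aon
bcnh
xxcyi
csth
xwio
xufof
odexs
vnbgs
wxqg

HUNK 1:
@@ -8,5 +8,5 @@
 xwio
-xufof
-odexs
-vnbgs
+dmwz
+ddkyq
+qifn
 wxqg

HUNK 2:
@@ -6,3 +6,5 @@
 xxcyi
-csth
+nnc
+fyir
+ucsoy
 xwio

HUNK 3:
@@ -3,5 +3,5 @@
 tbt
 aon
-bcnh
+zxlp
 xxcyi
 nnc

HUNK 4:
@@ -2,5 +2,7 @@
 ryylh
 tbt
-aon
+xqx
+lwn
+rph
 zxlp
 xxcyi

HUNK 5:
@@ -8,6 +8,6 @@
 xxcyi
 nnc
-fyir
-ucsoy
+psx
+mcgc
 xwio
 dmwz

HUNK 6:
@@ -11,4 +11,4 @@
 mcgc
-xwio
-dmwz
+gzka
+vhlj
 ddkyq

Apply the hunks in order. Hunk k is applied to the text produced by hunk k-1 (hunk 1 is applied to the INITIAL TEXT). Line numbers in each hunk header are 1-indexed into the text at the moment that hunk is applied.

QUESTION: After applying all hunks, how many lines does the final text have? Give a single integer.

Answer: 16

Derivation:
Hunk 1: at line 8 remove [xufof,odexs,vnbgs] add [dmwz,ddkyq,qifn] -> 12 lines: mkf ryylh tbt aon bcnh xxcyi csth xwio dmwz ddkyq qifn wxqg
Hunk 2: at line 6 remove [csth] add [nnc,fyir,ucsoy] -> 14 lines: mkf ryylh tbt aon bcnh xxcyi nnc fyir ucsoy xwio dmwz ddkyq qifn wxqg
Hunk 3: at line 3 remove [bcnh] add [zxlp] -> 14 lines: mkf ryylh tbt aon zxlp xxcyi nnc fyir ucsoy xwio dmwz ddkyq qifn wxqg
Hunk 4: at line 2 remove [aon] add [xqx,lwn,rph] -> 16 lines: mkf ryylh tbt xqx lwn rph zxlp xxcyi nnc fyir ucsoy xwio dmwz ddkyq qifn wxqg
Hunk 5: at line 8 remove [fyir,ucsoy] add [psx,mcgc] -> 16 lines: mkf ryylh tbt xqx lwn rph zxlp xxcyi nnc psx mcgc xwio dmwz ddkyq qifn wxqg
Hunk 6: at line 11 remove [xwio,dmwz] add [gzka,vhlj] -> 16 lines: mkf ryylh tbt xqx lwn rph zxlp xxcyi nnc psx mcgc gzka vhlj ddkyq qifn wxqg
Final line count: 16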